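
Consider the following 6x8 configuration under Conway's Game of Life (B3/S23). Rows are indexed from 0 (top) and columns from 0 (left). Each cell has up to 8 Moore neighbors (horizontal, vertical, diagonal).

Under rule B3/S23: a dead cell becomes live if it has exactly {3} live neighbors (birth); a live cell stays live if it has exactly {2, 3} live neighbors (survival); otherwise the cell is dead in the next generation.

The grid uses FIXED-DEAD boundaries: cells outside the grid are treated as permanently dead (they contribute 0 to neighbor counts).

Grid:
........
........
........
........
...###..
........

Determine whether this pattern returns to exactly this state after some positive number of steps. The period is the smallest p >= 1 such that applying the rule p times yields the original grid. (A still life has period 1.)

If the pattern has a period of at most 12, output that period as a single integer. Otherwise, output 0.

Simulating and comparing each generation to the original:
Gen 0 (original, given above): 3 live cells
Gen 1: 3 live cells, differs from original
Gen 2: 3 live cells, MATCHES original -> period = 2

Answer: 2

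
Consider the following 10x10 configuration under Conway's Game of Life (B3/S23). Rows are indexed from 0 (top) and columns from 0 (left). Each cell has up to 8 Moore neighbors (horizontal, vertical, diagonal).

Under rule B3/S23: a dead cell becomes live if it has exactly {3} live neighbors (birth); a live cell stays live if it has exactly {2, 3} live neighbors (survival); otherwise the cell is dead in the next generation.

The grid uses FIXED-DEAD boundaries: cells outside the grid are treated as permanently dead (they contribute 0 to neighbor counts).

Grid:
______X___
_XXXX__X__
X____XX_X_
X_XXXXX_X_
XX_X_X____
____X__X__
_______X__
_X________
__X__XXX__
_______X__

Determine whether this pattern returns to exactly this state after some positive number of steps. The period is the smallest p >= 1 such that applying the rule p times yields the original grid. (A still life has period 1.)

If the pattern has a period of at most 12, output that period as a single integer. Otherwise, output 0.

Answer: 0

Derivation:
Simulating and comparing each generation to the original:
Gen 0 (original, given above): 30 live cells
Gen 1: 21 live cells, differs from original
Gen 2: 19 live cells, differs from original
Gen 3: 20 live cells, differs from original
Gen 4: 21 live cells, differs from original
Gen 5: 26 live cells, differs from original
Gen 6: 26 live cells, differs from original
Gen 7: 26 live cells, differs from original
Gen 8: 29 live cells, differs from original
Gen 9: 31 live cells, differs from original
Gen 10: 32 live cells, differs from original
Gen 11: 34 live cells, differs from original
Gen 12: 24 live cells, differs from original
No period found within 12 steps.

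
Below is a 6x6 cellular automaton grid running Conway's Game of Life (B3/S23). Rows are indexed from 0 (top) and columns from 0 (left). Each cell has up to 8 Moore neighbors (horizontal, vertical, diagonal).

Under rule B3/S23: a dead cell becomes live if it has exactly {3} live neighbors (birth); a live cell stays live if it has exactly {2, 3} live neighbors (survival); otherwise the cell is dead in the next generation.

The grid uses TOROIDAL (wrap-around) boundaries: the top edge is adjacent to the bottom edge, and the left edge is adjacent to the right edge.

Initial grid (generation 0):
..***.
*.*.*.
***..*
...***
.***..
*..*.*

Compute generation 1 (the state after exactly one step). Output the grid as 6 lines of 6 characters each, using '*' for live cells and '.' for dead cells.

Simulating step by step:
Generation 0 (given above): 19 live cells
Generation 1: 9 live cells
(generation 1 grid is the final answer)

Answer: *.*...
*...*.
..*...
.....*
.*....
*....*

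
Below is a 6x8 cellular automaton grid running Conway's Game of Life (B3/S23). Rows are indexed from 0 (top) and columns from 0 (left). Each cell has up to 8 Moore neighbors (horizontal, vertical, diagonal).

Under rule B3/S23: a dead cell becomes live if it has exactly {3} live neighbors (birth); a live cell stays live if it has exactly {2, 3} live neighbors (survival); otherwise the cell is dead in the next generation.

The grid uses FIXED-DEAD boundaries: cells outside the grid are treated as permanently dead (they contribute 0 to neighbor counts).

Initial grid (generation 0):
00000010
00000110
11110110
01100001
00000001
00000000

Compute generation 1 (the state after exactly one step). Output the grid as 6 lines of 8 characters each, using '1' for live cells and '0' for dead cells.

Simulating step by step:
Generation 0 (given above): 13 live cells
Generation 1: 14 live cells
(generation 1 grid is the final answer)

Answer: 00000110
01101001
10011101
10010001
00000000
00000000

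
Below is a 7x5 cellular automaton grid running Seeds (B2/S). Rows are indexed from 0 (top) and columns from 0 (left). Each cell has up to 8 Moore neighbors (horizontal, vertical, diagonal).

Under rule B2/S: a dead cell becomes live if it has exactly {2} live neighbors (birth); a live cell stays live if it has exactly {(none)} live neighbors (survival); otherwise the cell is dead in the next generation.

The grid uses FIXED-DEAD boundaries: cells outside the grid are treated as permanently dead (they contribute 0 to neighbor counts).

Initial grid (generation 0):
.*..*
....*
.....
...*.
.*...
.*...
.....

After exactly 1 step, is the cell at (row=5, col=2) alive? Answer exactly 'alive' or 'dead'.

Answer: alive

Derivation:
Simulating step by step:
Generation 0 (given above): 6 live cells
Generation 1: 8 live cells
...*.
...*.
...**
..*..
*....
*.*..
.....

Cell (5,2) at generation 1: 1 -> alive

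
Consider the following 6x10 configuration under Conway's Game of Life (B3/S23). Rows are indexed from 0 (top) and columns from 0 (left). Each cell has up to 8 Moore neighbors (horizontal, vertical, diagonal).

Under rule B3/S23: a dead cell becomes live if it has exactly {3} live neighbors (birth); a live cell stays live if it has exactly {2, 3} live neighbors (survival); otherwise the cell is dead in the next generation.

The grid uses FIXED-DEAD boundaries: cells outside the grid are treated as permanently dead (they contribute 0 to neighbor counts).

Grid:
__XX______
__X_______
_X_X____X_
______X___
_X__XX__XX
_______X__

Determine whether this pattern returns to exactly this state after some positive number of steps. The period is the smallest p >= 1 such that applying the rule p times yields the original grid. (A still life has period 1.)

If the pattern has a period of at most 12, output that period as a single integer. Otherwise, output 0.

Answer: 0

Derivation:
Simulating and comparing each generation to the original:
Gen 0 (original, given above): 13 live cells
Gen 1: 15 live cells, differs from original
Gen 2: 15 live cells, differs from original
Gen 3: 8 live cells, differs from original
Gen 4: 6 live cells, differs from original
Gen 5: 5 live cells, differs from original
Gen 6: 3 live cells, differs from original
Gen 7: 3 live cells, differs from original
Gen 8: 3 live cells, differs from original
Gen 9: 3 live cells, differs from original
Gen 10: 3 live cells, differs from original
Gen 11: 3 live cells, differs from original
Gen 12: 3 live cells, differs from original
No period found within 12 steps.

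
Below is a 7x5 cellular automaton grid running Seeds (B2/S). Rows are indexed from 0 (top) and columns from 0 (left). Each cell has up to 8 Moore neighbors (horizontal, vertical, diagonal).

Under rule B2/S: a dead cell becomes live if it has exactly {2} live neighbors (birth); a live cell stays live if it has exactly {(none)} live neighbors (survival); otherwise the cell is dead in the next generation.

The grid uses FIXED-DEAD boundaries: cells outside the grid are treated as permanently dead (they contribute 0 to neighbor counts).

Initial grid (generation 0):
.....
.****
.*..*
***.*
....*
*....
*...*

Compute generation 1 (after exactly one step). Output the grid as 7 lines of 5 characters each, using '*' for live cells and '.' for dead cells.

Answer: .*..*
*....
.....
.....
..*..
.*.**
.*...

Derivation:
Simulating step by step:
Generation 0 (given above): 14 live cells
Generation 1: 8 live cells
(generation 1 grid is the final answer)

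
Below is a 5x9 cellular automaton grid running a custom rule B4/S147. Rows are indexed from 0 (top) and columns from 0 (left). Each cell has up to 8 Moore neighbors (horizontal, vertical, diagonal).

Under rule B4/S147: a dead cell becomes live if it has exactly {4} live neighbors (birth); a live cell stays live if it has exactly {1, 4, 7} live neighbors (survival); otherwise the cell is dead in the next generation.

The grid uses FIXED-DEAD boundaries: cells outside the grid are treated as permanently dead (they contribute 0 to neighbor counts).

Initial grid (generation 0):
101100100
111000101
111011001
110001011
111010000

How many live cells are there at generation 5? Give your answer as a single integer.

Simulating step by step:
Generation 0 (given above): 24 live cells
Generation 1: 14 live cells
000000100
110001011
011000100
010110000
010010000
Generation 2: 6 live cells
000000000
000000101
111000000
000000000
010000000
Generation 3: 3 live cells
000000000
000000000
101000000
010000000
000000000
Generation 4: 2 live cells
000000000
000000000
101000000
000000000
000000000
Generation 5: 0 live cells
000000000
000000000
000000000
000000000
000000000
Population at generation 5: 0

Answer: 0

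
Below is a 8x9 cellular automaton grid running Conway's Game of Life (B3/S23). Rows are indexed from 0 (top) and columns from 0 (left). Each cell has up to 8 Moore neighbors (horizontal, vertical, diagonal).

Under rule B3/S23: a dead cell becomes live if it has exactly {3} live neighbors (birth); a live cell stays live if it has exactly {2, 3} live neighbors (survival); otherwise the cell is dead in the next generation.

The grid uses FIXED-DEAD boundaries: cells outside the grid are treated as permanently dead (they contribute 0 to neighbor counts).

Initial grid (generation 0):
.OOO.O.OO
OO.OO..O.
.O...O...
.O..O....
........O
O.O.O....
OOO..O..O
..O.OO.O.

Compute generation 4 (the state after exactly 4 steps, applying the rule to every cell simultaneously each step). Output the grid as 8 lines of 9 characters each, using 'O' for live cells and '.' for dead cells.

Simulating step by step:
Generation 0 (given above): 28 live cells
Generation 1: 28 live cells
OO.O..OOO
O..O.O.OO
.O.O.O...
.........
.O.O.....
O.OO.....
O.O..OO..
..OOOOO..
Generation 2: 24 live cells
OOO.O.O.O
O..O.O..O
..O...O..
....O....
.O.O.....
O..OO....
......O..
.OOOO.O..
Generation 3: 26 live cells
OOOOOO.O.
O..OOOO..
...OOO...
..OO.....
..OO.....
..OOO....
.O.......
..OO.O...
Generation 4: 10 live cells
(generation 4 grid is the final answer)

Answer: OOO......
O........
......O..
.........
.O.......
.O..O....
.O.......
..O......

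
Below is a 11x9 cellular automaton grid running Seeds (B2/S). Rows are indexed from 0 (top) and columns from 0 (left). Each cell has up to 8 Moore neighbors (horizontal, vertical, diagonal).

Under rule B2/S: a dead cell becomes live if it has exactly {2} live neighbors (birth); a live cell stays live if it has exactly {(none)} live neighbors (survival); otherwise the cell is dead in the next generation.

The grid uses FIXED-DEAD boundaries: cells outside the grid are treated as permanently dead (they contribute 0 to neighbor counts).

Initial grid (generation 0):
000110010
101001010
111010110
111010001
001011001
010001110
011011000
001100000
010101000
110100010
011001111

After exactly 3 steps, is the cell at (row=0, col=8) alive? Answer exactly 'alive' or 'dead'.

Simulating step by step:
Generation 0 (given above): 45 live cells
Generation 1: 13 live cells
011001001
000000000
000000000
000000000
000000000
100000001
100000010
100000100
000000100
000000000
000110000
Generation 2: 13 live cells
000000000
011000000
000000000
000000000
000000000
010000010
000000101
010001000
000001010
000111000
000000000
Generation 3: 16 live cells
011000000
000000000
011000000
000000000
000000000
000000101
111001000
000010001
001100000
000000000
000101000

Cell (0,8) at generation 3: 0 -> dead

Answer: dead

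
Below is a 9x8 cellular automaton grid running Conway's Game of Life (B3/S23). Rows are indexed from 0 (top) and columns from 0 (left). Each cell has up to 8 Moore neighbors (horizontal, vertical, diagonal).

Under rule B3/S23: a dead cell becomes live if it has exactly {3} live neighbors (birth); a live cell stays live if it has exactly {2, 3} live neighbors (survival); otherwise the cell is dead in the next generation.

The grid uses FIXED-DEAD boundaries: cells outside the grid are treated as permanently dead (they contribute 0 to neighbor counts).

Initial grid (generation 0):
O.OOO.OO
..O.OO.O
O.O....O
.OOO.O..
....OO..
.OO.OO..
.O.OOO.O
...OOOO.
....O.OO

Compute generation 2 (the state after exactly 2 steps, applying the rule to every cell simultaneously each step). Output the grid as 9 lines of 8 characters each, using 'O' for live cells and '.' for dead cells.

Simulating step by step:
Generation 0 (given above): 35 live cells
Generation 1: 24 live cells
.OO.O.OO
..O.OO.O
.....O..
.OOO.OO.
......O.
.OO.....
.O......
..O.....
...OO.OO
Generation 2: 23 live cells
(generation 2 grid is the final answer)

Answer: .OO.O.OO
.OO.O..O
.O......
..O.OOO.
...O.OO.
.OO.....
.O......
..OO....
...O....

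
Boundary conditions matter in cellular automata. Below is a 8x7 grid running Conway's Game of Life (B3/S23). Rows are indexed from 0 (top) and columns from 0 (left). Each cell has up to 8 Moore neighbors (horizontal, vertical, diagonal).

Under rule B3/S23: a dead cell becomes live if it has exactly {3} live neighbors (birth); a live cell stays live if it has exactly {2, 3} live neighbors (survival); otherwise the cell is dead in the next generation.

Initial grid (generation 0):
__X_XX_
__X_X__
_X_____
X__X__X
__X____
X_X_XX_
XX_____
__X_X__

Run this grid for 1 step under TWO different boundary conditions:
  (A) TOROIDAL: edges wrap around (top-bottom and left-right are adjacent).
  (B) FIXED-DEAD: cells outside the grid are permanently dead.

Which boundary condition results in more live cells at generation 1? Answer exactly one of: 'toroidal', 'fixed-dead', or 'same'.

Answer: toroidal

Derivation:
Under TOROIDAL boundary, generation 1:
_XX_XX_
_XX_XX_
XXXX___
XXX____
X_X_XX_
X_XX__X
X_X_XXX
__X_XX_
Population = 31

Under FIXED-DEAD boundary, generation 1:
____XX_
_XX_XX_
_XXX___
_XX____
__X_XX_
X_XX___
X_X_XX_
_X_____
Population = 22

Comparison: toroidal=31, fixed-dead=22 -> toroidal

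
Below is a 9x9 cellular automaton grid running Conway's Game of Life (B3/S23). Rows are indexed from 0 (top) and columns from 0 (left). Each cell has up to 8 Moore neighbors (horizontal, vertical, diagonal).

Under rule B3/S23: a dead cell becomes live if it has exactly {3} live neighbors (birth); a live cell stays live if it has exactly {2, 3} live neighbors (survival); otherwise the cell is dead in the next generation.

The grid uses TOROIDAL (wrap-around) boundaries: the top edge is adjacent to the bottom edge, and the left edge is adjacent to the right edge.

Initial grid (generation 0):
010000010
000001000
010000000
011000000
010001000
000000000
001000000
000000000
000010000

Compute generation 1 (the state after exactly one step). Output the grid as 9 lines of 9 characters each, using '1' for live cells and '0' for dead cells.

Simulating step by step:
Generation 0 (given above): 10 live cells
Generation 1: 7 live cells
(generation 1 grid is the final answer)

Answer: 000000000
000000000
011000000
111000000
011000000
000000000
000000000
000000000
000000000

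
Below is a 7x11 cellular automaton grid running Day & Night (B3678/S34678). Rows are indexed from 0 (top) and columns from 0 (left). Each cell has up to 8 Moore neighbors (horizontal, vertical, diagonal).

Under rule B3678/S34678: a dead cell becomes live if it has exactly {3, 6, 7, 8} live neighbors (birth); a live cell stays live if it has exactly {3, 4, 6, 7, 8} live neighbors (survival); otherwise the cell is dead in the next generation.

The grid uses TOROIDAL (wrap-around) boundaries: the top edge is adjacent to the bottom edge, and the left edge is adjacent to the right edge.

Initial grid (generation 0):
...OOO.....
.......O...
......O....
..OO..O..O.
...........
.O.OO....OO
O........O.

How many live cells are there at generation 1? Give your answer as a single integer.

Answer: 11

Derivation:
Simulating step by step:
Generation 0 (given above): 16 live cells
Generation 1: 11 live cells
...........
....OOO....
.......O...
...........
....O....OO
O.........O
..O..O.....
Population at generation 1: 11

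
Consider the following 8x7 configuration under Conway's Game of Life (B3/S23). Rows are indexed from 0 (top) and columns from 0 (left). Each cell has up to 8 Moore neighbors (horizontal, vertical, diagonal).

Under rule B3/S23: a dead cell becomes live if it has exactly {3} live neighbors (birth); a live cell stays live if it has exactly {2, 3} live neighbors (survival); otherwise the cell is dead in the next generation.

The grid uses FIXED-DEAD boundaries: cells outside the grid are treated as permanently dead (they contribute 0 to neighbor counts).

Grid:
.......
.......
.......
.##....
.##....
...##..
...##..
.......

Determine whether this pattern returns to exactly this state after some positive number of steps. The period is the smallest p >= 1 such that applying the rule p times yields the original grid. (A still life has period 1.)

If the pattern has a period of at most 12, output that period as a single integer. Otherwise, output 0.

Answer: 2

Derivation:
Simulating and comparing each generation to the original:
Gen 0 (original, given above): 8 live cells
Gen 1: 6 live cells, differs from original
Gen 2: 8 live cells, MATCHES original -> period = 2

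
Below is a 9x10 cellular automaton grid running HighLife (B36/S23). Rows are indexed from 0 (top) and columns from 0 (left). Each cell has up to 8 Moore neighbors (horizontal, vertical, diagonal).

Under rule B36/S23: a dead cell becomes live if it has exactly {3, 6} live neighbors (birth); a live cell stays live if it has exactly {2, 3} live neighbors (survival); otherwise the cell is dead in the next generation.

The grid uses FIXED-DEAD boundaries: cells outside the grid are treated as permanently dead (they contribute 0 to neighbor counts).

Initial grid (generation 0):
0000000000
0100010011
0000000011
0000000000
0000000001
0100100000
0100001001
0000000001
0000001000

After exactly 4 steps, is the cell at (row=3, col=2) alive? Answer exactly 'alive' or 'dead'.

Simulating step by step:
Generation 0 (given above): 14 live cells
Generation 1: 6 live cells
0000000000
0000000011
0000000011
0000000011
0000000000
0000000000
0000000000
0000000000
0000000000
Generation 2: 5 live cells
0000000000
0000000011
0000000100
0000000011
0000000000
0000000000
0000000000
0000000000
0000000000
Generation 3: 3 live cells
0000000000
0000000010
0000000100
0000000010
0000000000
0000000000
0000000000
0000000000
0000000000
Generation 4: 2 live cells
0000000000
0000000000
0000000110
0000000000
0000000000
0000000000
0000000000
0000000000
0000000000

Cell (3,2) at generation 4: 0 -> dead

Answer: dead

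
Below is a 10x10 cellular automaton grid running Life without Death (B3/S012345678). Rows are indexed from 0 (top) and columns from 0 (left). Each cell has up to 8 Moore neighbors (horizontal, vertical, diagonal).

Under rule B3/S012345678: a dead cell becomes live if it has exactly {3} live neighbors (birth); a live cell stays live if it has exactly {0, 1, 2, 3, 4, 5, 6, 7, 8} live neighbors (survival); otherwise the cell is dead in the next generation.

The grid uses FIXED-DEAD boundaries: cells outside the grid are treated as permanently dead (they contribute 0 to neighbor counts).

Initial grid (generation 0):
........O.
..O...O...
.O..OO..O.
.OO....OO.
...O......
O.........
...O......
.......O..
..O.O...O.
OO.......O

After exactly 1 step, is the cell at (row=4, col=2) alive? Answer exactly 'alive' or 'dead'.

Answer: alive

Derivation:
Simulating step by step:
Generation 0 (given above): 21 live cells
Generation 1: 31 live cells
........O.
..O..OOO..
.O.OOOO.O.
.OOOO..OO.
.OOO......
O.........
...O......
...O...O..
.OO.O...O.
OO.......O

Cell (4,2) at generation 1: 1 -> alive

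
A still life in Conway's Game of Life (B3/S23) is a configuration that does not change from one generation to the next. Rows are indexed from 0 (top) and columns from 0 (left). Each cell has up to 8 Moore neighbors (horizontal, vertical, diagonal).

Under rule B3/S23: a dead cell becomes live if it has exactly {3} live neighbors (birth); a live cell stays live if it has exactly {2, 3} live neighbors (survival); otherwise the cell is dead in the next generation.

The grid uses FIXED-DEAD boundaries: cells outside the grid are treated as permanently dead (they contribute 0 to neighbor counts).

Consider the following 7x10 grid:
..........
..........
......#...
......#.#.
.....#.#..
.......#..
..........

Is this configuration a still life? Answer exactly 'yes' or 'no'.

Answer: no

Derivation:
Compute generation 1 and compare to generation 0 (given above):
Generation 1:
..........
..........
.......#..
.....##...
.......##.
......#...
..........
Cell (2,6) differs: gen0=1 vs gen1=0 -> NOT a still life.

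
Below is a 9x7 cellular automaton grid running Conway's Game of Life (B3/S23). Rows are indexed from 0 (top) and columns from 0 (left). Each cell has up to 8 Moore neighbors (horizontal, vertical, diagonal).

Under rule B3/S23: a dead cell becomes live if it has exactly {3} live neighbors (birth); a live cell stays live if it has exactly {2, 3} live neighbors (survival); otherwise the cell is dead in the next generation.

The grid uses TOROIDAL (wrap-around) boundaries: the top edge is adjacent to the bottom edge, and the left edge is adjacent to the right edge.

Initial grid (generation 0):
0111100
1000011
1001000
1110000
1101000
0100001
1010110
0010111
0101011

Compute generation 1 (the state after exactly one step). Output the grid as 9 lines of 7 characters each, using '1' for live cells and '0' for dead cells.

Simulating step by step:
Generation 0 (given above): 29 live cells
Generation 1: 19 live cells
(generation 1 grid is the final answer)

Answer: 0101000
1000011
0010000
0001001
0000001
0001111
1010100
0010000
0100001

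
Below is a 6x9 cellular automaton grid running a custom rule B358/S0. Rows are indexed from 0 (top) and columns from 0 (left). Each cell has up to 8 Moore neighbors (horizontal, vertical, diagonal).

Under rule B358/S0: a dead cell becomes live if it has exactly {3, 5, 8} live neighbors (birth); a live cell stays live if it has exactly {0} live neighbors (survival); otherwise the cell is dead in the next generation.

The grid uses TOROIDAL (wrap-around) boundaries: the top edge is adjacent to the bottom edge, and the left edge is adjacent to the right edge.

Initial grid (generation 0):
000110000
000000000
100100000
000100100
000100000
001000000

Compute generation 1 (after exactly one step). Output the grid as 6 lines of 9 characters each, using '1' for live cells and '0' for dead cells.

Answer: 000000000
000110000
100000000
001010100
001000000
000010000

Derivation:
Simulating step by step:
Generation 0 (given above): 8 live cells
Generation 1: 8 live cells
(generation 1 grid is the final answer)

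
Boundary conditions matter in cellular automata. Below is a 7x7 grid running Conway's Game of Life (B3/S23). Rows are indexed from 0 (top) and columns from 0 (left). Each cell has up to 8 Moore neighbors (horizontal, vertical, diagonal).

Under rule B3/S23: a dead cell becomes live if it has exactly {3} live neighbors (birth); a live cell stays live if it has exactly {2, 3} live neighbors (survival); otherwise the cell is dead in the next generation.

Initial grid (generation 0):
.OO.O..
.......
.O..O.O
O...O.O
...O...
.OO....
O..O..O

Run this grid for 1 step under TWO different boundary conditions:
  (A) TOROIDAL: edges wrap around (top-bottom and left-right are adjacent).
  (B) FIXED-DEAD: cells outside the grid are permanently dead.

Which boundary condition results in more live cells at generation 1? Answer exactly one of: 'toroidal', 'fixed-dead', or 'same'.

Under TOROIDAL boundary, generation 1:
OOOO...
OOOO.O.
......O
O..OO.O
OOOO...
OOOO...
O..O...
Population = 24

Under FIXED-DEAD boundary, generation 1:
.......
.OOO.O.
.......
...OO..
.OOO...
.OOO...
.OO....
Population = 14

Comparison: toroidal=24, fixed-dead=14 -> toroidal

Answer: toroidal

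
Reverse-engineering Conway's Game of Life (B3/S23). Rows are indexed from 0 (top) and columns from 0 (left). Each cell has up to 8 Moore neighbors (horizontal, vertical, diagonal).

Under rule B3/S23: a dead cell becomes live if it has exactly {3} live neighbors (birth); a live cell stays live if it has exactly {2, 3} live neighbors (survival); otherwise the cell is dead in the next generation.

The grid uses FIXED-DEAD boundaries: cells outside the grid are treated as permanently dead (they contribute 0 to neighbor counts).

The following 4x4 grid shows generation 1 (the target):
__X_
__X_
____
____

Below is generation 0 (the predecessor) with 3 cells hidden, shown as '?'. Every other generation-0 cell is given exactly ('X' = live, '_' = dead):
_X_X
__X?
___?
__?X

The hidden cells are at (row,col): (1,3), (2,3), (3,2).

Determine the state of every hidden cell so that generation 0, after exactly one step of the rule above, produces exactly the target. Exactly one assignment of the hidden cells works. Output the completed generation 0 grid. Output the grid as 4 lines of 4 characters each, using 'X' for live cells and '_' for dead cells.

Answer: _X_X
__X_
____
___X

Derivation:
Hidden generation-0 cells (in order): (1,3), (2,3), (3,2).
A hidden cell only influences target cells in its own 3x3 neighborhood. Try each of the 2^3 = 8 assignments, step the completed generation 0 forward once under B3/S23, and compare with the target:
  (1,3)=_ (2,3)=_ (3,2)=_ -> step reproduces the target at every cell -> ACCEPT
  (1,3)=_ (2,3)=_ (3,2)=X -> step gives (2,2)='X' but target has '_' -> reject
  (1,3)=_ (2,3)=X (3,2)=_ -> step gives (1,3)='X' but target has '_' -> reject
  (1,3)=_ (2,3)=X (3,2)=X -> step gives (1,3)='X' but target has '_' -> reject
  (1,3)=X (2,3)=_ (3,2)=_ -> step gives (0,2)='_' but target has 'X' -> reject
  (1,3)=X (2,3)=_ (3,2)=X -> step gives (0,2)='_' but target has 'X' -> reject
  (1,3)=X (2,3)=X (3,2)=_ -> step gives (0,2)='_' but target has 'X' -> reject
  (1,3)=X (2,3)=X (3,2)=X -> step gives (0,2)='_' but target has 'X' -> reject
Unique solution: (1,3)=dead, (2,3)=dead, (3,2)=dead.
Check: live-neighbor counts of every cell in the completed generation 0:
1131
1222
0122
0010
Applying B3/S23 to generation 0 with these counts gives:
__X_
__X_
____
____
which matches the target exactly.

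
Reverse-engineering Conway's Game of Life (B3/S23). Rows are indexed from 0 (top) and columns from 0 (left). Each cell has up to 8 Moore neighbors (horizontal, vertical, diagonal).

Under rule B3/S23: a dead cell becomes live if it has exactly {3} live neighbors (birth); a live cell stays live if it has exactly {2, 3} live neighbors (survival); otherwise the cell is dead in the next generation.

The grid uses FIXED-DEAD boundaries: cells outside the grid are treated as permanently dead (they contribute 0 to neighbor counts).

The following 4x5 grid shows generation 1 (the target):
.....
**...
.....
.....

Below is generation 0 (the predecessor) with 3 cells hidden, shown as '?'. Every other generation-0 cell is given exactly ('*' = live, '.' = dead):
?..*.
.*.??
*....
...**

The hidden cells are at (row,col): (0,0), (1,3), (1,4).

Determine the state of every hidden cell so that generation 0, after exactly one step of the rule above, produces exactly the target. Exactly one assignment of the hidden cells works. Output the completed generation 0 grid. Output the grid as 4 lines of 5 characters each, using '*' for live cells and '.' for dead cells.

Answer: *..*.
.*...
*....
...**

Derivation:
Hidden generation-0 cells (in order): (0,0), (1,3), (1,4).
A hidden cell only influences target cells in its own 3x3 neighborhood. Try each of the 2^3 = 8 assignments, step the completed generation 0 forward once under B3/S23, and compare with the target:
  (0,0)=. (1,3)=. (1,4)=. -> step gives (1,0)='.' but target has '*' -> reject
  (0,0)=. (1,3)=. (1,4)=* -> step gives (1,0)='.' but target has '*' -> reject
  (0,0)=. (1,3)=* (1,4)=. -> step gives (0,2)='*' but target has '.' -> reject
  (0,0)=. (1,3)=* (1,4)=* -> step gives (0,2)='*' but target has '.' -> reject
  (0,0)=* (1,3)=. (1,4)=. -> step reproduces the target at every cell -> ACCEPT
  (0,0)=* (1,3)=. (1,4)=* -> step gives (2,3)='*' but target has '.' -> reject
  (0,0)=* (1,3)=* (1,4)=. -> step gives (0,2)='*' but target has '.' -> reject
  (0,0)=* (1,3)=* (1,4)=* -> step gives (0,2)='*' but target has '.' -> reject
Unique solution: (0,0)=live, (1,3)=dead, (1,4)=dead.
Check: live-neighbor counts of every cell in the completed generation 0:
12201
32211
12222
11111
Applying B3/S23 to generation 0 with these counts gives:
.....
**...
.....
.....
which matches the target exactly.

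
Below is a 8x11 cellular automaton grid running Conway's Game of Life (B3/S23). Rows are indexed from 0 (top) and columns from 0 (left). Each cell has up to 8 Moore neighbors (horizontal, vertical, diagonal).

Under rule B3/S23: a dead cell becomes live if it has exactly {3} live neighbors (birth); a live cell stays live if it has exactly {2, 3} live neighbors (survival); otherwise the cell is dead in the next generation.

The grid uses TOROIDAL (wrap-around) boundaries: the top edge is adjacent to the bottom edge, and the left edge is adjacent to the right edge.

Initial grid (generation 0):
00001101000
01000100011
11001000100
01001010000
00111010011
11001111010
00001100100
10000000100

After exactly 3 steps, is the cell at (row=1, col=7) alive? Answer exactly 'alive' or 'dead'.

Simulating step by step:
Generation 0 (given above): 32 live cells
Generation 1: 41 live cells
10001110111
01000110111
01101000011
01001001011
00100000111
11100001010
11001000111
00000011100
Generation 2: 24 live cells
10001000000
01110010000
01111011000
01000000000
00110001000
00110001000
00100010000
01001010000
Generation 3: 26 live cells
10001000000
10000011000
10001111000
01001011000
01010000000
01000011000
01100111000
01010000000

Cell (1,7) at generation 3: 1 -> alive

Answer: alive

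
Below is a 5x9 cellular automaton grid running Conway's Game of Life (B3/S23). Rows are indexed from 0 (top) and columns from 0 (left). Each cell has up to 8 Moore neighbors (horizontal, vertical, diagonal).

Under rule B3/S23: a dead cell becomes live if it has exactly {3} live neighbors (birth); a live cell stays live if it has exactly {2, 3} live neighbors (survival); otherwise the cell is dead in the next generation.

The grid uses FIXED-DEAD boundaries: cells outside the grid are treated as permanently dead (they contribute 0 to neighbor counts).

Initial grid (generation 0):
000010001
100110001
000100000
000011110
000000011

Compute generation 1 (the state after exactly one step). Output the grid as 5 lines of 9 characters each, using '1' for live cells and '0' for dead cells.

Answer: 000110000
000110000
000100110
000011111
000001011

Derivation:
Simulating step by step:
Generation 0 (given above): 13 live cells
Generation 1: 15 live cells
(generation 1 grid is the final answer)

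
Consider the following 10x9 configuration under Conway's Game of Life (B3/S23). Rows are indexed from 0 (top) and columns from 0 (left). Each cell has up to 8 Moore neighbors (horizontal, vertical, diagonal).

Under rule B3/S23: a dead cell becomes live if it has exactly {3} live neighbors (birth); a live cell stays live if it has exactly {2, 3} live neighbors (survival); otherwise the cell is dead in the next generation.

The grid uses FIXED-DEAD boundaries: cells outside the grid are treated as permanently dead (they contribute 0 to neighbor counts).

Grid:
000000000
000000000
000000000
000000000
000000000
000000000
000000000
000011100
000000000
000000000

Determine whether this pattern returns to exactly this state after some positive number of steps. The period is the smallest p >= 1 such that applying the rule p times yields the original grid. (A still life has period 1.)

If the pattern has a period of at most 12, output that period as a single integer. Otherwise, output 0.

Simulating and comparing each generation to the original:
Gen 0 (original, given above): 3 live cells
Gen 1: 3 live cells, differs from original
Gen 2: 3 live cells, MATCHES original -> period = 2

Answer: 2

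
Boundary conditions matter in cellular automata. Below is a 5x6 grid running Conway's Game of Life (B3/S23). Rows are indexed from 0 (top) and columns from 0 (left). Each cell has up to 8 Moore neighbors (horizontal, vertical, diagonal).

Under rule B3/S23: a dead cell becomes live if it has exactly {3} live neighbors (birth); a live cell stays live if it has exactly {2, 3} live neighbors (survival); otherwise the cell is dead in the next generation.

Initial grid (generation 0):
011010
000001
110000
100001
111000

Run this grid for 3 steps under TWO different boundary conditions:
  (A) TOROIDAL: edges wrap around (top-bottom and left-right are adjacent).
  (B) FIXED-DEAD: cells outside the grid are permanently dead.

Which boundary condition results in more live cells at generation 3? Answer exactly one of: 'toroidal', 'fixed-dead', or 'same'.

Under TOROIDAL boundary, generation 3:
000100
000101
000011
000100
110000
Population = 8

Under FIXED-DEAD boundary, generation 3:
000000
010000
000000
001000
000000
Population = 2

Comparison: toroidal=8, fixed-dead=2 -> toroidal

Answer: toroidal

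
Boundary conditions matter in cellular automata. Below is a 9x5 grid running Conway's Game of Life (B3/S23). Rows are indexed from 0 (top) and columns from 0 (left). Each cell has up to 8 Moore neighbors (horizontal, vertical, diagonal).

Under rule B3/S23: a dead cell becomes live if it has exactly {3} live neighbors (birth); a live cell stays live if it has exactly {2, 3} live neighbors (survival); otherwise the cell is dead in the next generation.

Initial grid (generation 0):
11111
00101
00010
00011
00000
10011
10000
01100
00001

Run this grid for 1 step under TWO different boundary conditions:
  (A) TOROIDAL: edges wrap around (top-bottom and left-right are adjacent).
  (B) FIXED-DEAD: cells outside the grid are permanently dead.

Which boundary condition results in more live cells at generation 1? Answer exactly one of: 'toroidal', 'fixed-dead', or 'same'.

Under TOROIDAL boundary, generation 1:
01100
00000
00100
00011
10000
10001
10110
11000
00001
Population = 14

Under FIXED-DEAD boundary, generation 1:
01101
00001
00100
00011
00000
00000
10110
01000
00000
Population = 11

Comparison: toroidal=14, fixed-dead=11 -> toroidal

Answer: toroidal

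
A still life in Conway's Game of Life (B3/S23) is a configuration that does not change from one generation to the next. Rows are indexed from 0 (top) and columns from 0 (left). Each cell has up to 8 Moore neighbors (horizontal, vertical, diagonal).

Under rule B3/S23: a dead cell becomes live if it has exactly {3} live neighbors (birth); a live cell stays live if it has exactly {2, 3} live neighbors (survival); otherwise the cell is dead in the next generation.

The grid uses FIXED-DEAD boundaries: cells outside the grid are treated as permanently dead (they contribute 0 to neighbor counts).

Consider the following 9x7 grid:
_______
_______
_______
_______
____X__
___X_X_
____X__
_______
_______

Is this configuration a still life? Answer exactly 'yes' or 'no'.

Answer: yes

Derivation:
Compute generation 1 and compare to generation 0 (given above):
Generation 1:
_______
_______
_______
_______
____X__
___X_X_
____X__
_______
_______
The grids are IDENTICAL -> still life.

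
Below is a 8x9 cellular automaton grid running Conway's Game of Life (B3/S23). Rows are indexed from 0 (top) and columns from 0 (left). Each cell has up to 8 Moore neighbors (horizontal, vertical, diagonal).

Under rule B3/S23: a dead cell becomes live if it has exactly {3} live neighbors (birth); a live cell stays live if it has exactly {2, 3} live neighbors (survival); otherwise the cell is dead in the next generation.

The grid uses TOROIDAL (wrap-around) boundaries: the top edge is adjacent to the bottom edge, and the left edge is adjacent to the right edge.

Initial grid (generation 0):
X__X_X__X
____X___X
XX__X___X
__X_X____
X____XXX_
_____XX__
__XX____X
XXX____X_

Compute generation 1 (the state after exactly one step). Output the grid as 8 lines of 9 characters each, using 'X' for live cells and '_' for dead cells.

Simulating step by step:
Generation 0 (given above): 25 live cells
Generation 1: 31 live cells
(generation 1 grid is the final answer)

Answer: __XXX__X_
_X_XXX_X_
XX__XX__X
___XX_XX_
____X__X_
____XX__X
X_XX__XXX
____X__X_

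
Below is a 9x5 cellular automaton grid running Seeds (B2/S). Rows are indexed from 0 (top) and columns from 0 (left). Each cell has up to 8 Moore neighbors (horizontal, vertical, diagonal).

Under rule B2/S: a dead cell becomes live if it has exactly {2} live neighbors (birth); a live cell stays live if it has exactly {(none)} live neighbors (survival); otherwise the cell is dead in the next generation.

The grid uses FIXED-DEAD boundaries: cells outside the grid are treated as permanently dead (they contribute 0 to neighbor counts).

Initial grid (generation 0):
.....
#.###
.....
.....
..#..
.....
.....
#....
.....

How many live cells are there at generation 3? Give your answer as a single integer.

Answer: 8

Derivation:
Simulating step by step:
Generation 0 (given above): 6 live cells
Generation 1: 7 live cells
.##.#
.#...
.##.#
.....
.....
.....
.....
.....
.....
Generation 2: 8 live cells
#..#.
....#
#..#.
.###.
.....
.....
.....
.....
.....
Generation 3: 8 live cells
....#
###..
.....
#...#
.#.#.
.....
.....
.....
.....
Population at generation 3: 8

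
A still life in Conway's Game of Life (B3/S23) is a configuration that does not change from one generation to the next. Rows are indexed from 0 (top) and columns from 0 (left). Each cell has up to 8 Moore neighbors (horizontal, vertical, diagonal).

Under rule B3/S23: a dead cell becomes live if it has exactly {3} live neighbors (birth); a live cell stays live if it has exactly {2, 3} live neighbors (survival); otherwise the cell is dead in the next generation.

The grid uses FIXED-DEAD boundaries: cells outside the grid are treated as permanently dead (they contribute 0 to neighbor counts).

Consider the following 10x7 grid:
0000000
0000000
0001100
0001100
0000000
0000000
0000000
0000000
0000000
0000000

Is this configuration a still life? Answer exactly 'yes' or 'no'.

Answer: yes

Derivation:
Compute generation 1 and compare to generation 0 (given above):
Generation 1:
0000000
0000000
0001100
0001100
0000000
0000000
0000000
0000000
0000000
0000000
The grids are IDENTICAL -> still life.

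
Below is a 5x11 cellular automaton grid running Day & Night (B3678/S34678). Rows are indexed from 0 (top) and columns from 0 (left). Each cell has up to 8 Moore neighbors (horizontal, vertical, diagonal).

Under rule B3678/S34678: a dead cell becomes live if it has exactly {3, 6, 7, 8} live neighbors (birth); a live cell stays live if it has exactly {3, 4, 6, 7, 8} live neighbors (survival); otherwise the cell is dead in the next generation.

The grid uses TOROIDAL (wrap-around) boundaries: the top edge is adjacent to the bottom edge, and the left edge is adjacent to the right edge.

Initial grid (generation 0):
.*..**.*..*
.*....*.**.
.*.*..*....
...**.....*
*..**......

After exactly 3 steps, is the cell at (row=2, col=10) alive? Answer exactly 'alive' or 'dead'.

Answer: alive

Derivation:
Simulating step by step:
Generation 0 (given above): 18 live cells
Generation 1: 22 live cells
..*****.**.
....*.*....
*...**.*.*.
*..***.....
*.**......*
Generation 2: 22 live cells
.**.**.*..*
.....**..**
..........*
*.**.**....
..***.*..**
Generation 3: 23 live cells
..*.*...*.*
....***..**
*...*....**
.***.*...*.
...*.***..*

Cell (2,10) at generation 3: 1 -> alive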